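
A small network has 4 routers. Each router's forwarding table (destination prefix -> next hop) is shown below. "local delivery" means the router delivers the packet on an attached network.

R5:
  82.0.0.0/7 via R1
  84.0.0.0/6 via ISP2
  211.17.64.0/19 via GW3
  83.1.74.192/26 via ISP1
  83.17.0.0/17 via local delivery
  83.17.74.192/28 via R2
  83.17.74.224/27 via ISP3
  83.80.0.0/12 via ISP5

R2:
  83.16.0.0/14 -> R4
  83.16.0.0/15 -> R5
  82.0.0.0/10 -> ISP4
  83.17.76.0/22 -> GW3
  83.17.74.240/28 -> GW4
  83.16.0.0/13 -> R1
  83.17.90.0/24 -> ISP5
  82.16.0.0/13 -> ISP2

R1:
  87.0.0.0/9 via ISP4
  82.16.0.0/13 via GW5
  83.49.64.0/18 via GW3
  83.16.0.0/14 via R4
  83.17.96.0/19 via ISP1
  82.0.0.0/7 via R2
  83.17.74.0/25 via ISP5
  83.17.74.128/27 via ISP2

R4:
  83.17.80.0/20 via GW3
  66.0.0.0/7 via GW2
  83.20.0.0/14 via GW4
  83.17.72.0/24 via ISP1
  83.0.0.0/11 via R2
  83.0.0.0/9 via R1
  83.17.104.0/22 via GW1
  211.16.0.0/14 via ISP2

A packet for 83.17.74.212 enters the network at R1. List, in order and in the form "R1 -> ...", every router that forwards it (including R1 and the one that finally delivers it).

R1 -> R4 -> R2 -> R5

At R1: longest match for 83.17.74.212 is 83.16.0.0/14 -> R4
At R4: longest match for 83.17.74.212 is 83.0.0.0/11 -> R2
At R2: longest match for 83.17.74.212 is 83.16.0.0/15 -> R5
At R5: longest match for 83.17.74.212 is 83.17.0.0/17 -> local delivery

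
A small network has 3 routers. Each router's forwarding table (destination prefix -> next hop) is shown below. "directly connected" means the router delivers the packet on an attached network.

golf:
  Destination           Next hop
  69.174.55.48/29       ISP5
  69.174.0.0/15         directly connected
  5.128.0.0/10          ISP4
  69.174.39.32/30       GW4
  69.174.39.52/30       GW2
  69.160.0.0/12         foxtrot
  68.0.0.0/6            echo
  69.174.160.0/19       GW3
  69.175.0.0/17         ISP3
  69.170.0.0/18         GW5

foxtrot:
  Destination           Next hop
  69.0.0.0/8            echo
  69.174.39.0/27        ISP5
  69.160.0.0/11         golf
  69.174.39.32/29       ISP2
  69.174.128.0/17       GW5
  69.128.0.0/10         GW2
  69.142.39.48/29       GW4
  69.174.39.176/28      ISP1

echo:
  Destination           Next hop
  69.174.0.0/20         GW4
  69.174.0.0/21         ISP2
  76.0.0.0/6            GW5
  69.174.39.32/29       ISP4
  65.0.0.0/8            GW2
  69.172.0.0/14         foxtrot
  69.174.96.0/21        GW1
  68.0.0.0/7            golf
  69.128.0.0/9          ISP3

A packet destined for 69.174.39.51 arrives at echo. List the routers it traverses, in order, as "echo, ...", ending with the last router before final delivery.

echo, foxtrot, golf

At echo: longest match for 69.174.39.51 is 69.172.0.0/14 -> foxtrot
At foxtrot: longest match for 69.174.39.51 is 69.160.0.0/11 -> golf
At golf: longest match for 69.174.39.51 is 69.174.0.0/15 -> directly connected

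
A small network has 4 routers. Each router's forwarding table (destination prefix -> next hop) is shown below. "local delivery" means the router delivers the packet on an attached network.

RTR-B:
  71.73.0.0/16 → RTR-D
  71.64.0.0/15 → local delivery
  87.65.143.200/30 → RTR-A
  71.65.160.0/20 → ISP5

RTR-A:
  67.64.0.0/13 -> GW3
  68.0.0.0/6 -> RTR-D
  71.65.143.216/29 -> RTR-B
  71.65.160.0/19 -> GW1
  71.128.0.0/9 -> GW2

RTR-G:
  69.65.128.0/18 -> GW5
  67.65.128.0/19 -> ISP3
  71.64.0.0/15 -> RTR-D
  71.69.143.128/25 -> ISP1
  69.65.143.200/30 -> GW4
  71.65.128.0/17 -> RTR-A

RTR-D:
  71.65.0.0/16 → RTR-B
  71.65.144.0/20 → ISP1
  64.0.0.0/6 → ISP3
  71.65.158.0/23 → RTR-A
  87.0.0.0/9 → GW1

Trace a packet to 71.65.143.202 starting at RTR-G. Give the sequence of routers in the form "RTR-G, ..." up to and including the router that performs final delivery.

RTR-G, RTR-A, RTR-D, RTR-B

At RTR-G: longest match for 71.65.143.202 is 71.65.128.0/17 -> RTR-A
At RTR-A: longest match for 71.65.143.202 is 68.0.0.0/6 -> RTR-D
At RTR-D: longest match for 71.65.143.202 is 71.65.0.0/16 -> RTR-B
At RTR-B: longest match for 71.65.143.202 is 71.64.0.0/15 -> local delivery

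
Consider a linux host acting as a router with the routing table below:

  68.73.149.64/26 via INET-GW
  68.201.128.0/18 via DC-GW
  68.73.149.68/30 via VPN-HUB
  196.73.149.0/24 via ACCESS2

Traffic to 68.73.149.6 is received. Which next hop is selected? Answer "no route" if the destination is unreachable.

no route

No entry's prefix contains 68.73.149.6; there is no default route.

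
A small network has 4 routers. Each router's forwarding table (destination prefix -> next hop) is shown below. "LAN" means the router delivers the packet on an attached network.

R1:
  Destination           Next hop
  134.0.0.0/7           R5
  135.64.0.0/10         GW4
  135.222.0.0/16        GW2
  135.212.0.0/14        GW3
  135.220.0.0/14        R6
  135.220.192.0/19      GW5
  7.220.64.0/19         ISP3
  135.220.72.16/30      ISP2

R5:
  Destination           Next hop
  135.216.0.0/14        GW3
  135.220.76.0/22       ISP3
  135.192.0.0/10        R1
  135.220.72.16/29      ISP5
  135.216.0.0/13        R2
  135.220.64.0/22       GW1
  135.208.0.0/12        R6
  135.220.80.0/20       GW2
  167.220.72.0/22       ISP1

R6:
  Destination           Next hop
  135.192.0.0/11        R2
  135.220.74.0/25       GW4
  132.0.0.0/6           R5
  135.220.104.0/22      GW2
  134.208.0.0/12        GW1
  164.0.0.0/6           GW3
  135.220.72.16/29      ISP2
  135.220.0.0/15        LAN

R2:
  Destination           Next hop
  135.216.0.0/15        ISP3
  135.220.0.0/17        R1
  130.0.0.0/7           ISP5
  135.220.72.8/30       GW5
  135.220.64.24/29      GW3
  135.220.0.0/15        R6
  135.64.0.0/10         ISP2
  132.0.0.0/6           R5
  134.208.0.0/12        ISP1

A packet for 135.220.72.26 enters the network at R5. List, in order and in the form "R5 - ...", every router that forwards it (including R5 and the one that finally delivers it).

At R5: longest match for 135.220.72.26 is 135.216.0.0/13 -> R2
At R2: longest match for 135.220.72.26 is 135.220.0.0/17 -> R1
At R1: longest match for 135.220.72.26 is 135.220.0.0/14 -> R6
At R6: longest match for 135.220.72.26 is 135.220.0.0/15 -> LAN

R5 - R2 - R1 - R6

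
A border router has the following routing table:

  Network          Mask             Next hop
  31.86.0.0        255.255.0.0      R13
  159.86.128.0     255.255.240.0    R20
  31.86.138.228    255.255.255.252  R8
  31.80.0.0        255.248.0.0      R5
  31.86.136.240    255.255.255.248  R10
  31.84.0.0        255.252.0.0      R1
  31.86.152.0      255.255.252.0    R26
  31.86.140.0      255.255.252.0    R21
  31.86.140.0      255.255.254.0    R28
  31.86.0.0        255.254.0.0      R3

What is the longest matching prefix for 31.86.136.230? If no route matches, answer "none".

Entries matching 31.86.136.230:
  31.80.0.0/13 (31.80.0.0 - 31.87.255.255)
  31.84.0.0/14 (31.84.0.0 - 31.87.255.255)
  31.86.0.0/15 (31.86.0.0 - 31.87.255.255)
  31.86.0.0/16 (31.86.0.0 - 31.86.255.255)
Most specific is 31.86.0.0/16.

31.86.0.0/16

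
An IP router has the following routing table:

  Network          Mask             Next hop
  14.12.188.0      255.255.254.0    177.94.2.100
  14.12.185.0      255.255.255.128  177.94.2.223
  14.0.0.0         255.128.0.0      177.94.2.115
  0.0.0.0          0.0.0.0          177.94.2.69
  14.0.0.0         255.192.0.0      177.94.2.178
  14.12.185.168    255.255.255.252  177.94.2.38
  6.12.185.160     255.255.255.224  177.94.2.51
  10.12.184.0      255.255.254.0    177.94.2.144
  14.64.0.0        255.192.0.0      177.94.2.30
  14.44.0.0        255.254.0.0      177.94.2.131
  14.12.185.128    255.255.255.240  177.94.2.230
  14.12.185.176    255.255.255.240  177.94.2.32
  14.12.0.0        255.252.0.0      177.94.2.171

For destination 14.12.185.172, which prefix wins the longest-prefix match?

Entries matching 14.12.185.172:
  0.0.0.0/0 (default, matches everything)
  14.0.0.0/9 (14.0.0.0 - 14.127.255.255)
  14.0.0.0/10 (14.0.0.0 - 14.63.255.255)
  14.12.0.0/14 (14.12.0.0 - 14.15.255.255)
Most specific is 14.12.0.0/14.

14.12.0.0/14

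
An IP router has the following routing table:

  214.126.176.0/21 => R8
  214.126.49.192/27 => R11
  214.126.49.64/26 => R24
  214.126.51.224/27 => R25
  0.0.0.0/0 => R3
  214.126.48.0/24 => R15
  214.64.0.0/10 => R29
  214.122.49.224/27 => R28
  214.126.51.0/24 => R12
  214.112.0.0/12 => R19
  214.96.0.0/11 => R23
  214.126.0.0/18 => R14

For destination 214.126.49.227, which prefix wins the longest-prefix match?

214.126.0.0/18

Entries matching 214.126.49.227:
  0.0.0.0/0 (default, matches everything)
  214.64.0.0/10 (214.64.0.0 - 214.127.255.255)
  214.96.0.0/11 (214.96.0.0 - 214.127.255.255)
  214.112.0.0/12 (214.112.0.0 - 214.127.255.255)
  214.126.0.0/18 (214.126.0.0 - 214.126.63.255)
Most specific is 214.126.0.0/18.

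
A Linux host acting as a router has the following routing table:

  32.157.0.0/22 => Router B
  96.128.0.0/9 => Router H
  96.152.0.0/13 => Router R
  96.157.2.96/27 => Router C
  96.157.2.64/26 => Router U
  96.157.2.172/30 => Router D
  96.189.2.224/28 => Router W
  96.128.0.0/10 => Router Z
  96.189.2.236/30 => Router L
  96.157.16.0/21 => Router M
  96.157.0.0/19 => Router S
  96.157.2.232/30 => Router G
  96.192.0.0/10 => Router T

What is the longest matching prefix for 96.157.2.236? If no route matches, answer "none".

96.157.0.0/19

Entries matching 96.157.2.236:
  96.128.0.0/9 (96.128.0.0 - 96.255.255.255)
  96.128.0.0/10 (96.128.0.0 - 96.191.255.255)
  96.152.0.0/13 (96.152.0.0 - 96.159.255.255)
  96.157.0.0/19 (96.157.0.0 - 96.157.31.255)
Most specific is 96.157.0.0/19.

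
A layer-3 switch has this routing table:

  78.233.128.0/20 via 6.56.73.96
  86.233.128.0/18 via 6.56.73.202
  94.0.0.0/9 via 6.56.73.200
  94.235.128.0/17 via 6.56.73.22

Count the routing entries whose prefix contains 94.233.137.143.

No listed prefix contains 94.233.137.143.
Total matching entries: 0.

0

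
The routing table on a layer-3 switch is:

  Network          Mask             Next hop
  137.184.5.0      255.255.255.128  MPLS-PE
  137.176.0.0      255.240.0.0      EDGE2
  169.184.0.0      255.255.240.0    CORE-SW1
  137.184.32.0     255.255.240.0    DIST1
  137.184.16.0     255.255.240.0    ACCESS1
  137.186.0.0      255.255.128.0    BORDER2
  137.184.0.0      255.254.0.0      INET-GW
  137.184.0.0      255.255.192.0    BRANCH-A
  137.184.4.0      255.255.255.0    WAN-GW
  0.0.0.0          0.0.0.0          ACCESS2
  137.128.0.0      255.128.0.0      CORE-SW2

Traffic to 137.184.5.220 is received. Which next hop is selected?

BRANCH-A

Routes whose prefix contains 137.184.5.220:
  0.0.0.0/0 (default, matches everything) -> ACCESS2
  137.128.0.0/9 (137.128.0.0 - 137.255.255.255) -> CORE-SW2
  137.176.0.0/12 (137.176.0.0 - 137.191.255.255) -> EDGE2
  137.184.0.0/15 (137.184.0.0 - 137.185.255.255) -> INET-GW
  137.184.0.0/18 (137.184.0.0 - 137.184.63.255) -> BRANCH-A
More-specific entries that do NOT match:
  137.184.5.0/25 (137.184.5.0 - 137.184.5.127) does not contain 137.184.5.220
  137.184.4.0/24 (137.184.4.0 - 137.184.4.255) does not contain 137.184.5.220
  169.184.0.0/20 (169.184.0.0 - 169.184.15.255) does not contain 137.184.5.220
  137.184.32.0/20 (137.184.32.0 - 137.184.47.255) does not contain 137.184.5.220
  137.184.16.0/20 (137.184.16.0 - 137.184.31.255) does not contain 137.184.5.220
Longest matching prefix is /18 -> next hop BRANCH-A.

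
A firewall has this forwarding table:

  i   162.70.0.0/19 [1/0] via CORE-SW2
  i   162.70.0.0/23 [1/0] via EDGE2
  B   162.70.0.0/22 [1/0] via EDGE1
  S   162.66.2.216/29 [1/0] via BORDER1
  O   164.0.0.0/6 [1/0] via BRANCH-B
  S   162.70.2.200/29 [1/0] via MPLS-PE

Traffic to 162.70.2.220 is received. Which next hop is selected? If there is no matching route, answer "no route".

EDGE1

Routes whose prefix contains 162.70.2.220:
  162.70.0.0/19 (162.70.0.0 - 162.70.31.255) -> CORE-SW2
  162.70.0.0/22 (162.70.0.0 - 162.70.3.255) -> EDGE1
More-specific entries that do NOT match:
  162.66.2.216/29 (162.66.2.216 - 162.66.2.223) does not contain 162.70.2.220
  162.70.2.200/29 (162.70.2.200 - 162.70.2.207) does not contain 162.70.2.220
  162.70.0.0/23 (162.70.0.0 - 162.70.1.255) does not contain 162.70.2.220
Longest matching prefix is /22 -> next hop EDGE1.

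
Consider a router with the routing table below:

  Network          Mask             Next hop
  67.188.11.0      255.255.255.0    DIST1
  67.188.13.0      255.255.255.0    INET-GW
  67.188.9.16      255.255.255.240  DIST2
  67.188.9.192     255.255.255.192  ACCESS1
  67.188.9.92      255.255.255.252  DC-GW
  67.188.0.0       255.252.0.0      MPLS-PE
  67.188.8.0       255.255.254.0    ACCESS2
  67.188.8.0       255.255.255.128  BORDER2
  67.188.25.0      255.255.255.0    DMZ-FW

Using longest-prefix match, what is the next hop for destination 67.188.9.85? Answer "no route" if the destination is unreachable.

Routes whose prefix contains 67.188.9.85:
  67.188.0.0/14 (67.188.0.0 - 67.191.255.255) -> MPLS-PE
  67.188.8.0/23 (67.188.8.0 - 67.188.9.255) -> ACCESS2
More-specific entries that do NOT match:
  67.188.9.92/30 (67.188.9.92 - 67.188.9.95) does not contain 67.188.9.85
  67.188.9.16/28 (67.188.9.16 - 67.188.9.31) does not contain 67.188.9.85
  67.188.9.192/26 (67.188.9.192 - 67.188.9.255) does not contain 67.188.9.85
  67.188.8.0/25 (67.188.8.0 - 67.188.8.127) does not contain 67.188.9.85
  67.188.11.0/24 (67.188.11.0 - 67.188.11.255) does not contain 67.188.9.85
  67.188.13.0/24 (67.188.13.0 - 67.188.13.255) does not contain 67.188.9.85
  67.188.25.0/24 (67.188.25.0 - 67.188.25.255) does not contain 67.188.9.85
Longest matching prefix is /23 -> next hop ACCESS2.

ACCESS2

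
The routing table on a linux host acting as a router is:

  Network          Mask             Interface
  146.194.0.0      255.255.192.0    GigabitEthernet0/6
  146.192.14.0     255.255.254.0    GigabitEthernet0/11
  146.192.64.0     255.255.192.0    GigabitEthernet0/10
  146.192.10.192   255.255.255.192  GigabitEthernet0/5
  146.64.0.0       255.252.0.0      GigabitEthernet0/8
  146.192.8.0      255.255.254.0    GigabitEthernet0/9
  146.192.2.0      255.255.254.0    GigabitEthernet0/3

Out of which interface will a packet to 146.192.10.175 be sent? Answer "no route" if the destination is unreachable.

No entry's prefix contains 146.192.10.175; there is no default route.

no route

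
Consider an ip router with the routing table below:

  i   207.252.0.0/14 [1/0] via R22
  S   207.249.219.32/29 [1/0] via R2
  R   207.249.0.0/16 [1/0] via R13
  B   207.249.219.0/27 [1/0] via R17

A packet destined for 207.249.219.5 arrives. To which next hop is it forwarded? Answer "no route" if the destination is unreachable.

R17

Routes whose prefix contains 207.249.219.5:
  207.249.0.0/16 (207.249.0.0 - 207.249.255.255) -> R13
  207.249.219.0/27 (207.249.219.0 - 207.249.219.31) -> R17
More-specific entries that do NOT match:
  207.249.219.32/29 (207.249.219.32 - 207.249.219.39) does not contain 207.249.219.5
Longest matching prefix is /27 -> next hop R17.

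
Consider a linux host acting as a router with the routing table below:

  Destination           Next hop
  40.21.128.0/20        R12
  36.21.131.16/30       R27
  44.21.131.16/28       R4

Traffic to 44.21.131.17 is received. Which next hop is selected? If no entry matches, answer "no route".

R4

Routes whose prefix contains 44.21.131.17:
  44.21.131.16/28 (44.21.131.16 - 44.21.131.31) -> R4
More-specific entries that do NOT match:
  36.21.131.16/30 (36.21.131.16 - 36.21.131.19) does not contain 44.21.131.17
Longest matching prefix is /28 -> next hop R4.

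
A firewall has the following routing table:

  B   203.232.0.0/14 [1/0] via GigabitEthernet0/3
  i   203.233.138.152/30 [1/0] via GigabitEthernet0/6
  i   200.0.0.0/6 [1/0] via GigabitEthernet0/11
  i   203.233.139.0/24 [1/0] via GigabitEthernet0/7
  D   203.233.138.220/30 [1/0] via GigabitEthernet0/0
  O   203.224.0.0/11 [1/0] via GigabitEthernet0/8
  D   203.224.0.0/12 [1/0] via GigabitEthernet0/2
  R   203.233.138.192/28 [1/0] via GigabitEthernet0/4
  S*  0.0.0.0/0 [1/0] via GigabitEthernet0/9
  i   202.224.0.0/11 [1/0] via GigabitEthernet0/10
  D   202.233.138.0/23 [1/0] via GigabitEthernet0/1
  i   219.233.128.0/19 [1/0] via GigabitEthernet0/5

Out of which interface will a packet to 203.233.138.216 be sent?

Routes whose prefix contains 203.233.138.216:
  0.0.0.0/0 (default, matches everything) -> GigabitEthernet0/9
  200.0.0.0/6 (200.0.0.0 - 203.255.255.255) -> GigabitEthernet0/11
  203.224.0.0/11 (203.224.0.0 - 203.255.255.255) -> GigabitEthernet0/8
  203.224.0.0/12 (203.224.0.0 - 203.239.255.255) -> GigabitEthernet0/2
  203.232.0.0/14 (203.232.0.0 - 203.235.255.255) -> GigabitEthernet0/3
More-specific entries that do NOT match:
  203.233.138.152/30 (203.233.138.152 - 203.233.138.155) does not contain 203.233.138.216
  203.233.138.220/30 (203.233.138.220 - 203.233.138.223) does not contain 203.233.138.216
  203.233.138.192/28 (203.233.138.192 - 203.233.138.207) does not contain 203.233.138.216
  203.233.139.0/24 (203.233.139.0 - 203.233.139.255) does not contain 203.233.138.216
  202.233.138.0/23 (202.233.138.0 - 202.233.139.255) does not contain 203.233.138.216
  219.233.128.0/19 (219.233.128.0 - 219.233.159.255) does not contain 203.233.138.216
Longest matching prefix is /14 -> interface GigabitEthernet0/3.

GigabitEthernet0/3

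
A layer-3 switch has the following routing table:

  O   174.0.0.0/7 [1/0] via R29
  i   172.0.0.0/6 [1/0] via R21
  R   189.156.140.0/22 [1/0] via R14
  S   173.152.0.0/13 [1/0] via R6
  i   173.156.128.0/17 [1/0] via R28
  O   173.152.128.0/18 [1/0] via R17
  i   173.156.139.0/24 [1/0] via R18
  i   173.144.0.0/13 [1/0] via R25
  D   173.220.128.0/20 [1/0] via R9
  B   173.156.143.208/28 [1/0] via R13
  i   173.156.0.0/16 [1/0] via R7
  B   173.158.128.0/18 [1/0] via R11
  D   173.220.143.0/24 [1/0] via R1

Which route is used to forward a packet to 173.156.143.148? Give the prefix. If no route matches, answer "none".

173.156.128.0/17

Entries matching 173.156.143.148:
  172.0.0.0/6 (172.0.0.0 - 175.255.255.255)
  173.152.0.0/13 (173.152.0.0 - 173.159.255.255)
  173.156.0.0/16 (173.156.0.0 - 173.156.255.255)
  173.156.128.0/17 (173.156.128.0 - 173.156.255.255)
Most specific is 173.156.128.0/17.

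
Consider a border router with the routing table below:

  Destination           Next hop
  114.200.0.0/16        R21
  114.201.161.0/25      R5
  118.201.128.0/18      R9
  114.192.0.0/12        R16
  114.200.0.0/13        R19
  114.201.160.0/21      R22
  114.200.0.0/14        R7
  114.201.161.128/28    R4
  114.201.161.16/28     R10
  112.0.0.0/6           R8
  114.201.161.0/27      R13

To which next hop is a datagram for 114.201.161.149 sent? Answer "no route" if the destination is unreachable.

Routes whose prefix contains 114.201.161.149:
  112.0.0.0/6 (112.0.0.0 - 115.255.255.255) -> R8
  114.192.0.0/12 (114.192.0.0 - 114.207.255.255) -> R16
  114.200.0.0/13 (114.200.0.0 - 114.207.255.255) -> R19
  114.200.0.0/14 (114.200.0.0 - 114.203.255.255) -> R7
  114.201.160.0/21 (114.201.160.0 - 114.201.167.255) -> R22
More-specific entries that do NOT match:
  114.201.161.128/28 (114.201.161.128 - 114.201.161.143) does not contain 114.201.161.149
  114.201.161.16/28 (114.201.161.16 - 114.201.161.31) does not contain 114.201.161.149
  114.201.161.0/27 (114.201.161.0 - 114.201.161.31) does not contain 114.201.161.149
  114.201.161.0/25 (114.201.161.0 - 114.201.161.127) does not contain 114.201.161.149
Longest matching prefix is /21 -> next hop R22.

R22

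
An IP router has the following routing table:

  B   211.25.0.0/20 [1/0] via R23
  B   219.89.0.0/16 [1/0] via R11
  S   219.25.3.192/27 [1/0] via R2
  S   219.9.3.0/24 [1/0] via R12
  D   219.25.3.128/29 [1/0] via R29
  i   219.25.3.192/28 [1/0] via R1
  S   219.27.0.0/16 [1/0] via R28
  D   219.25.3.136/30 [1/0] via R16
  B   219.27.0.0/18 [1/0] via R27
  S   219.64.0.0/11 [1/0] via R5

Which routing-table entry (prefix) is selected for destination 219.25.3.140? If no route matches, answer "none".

none

219.25.3.140 is outside every listed prefix and there is no default route.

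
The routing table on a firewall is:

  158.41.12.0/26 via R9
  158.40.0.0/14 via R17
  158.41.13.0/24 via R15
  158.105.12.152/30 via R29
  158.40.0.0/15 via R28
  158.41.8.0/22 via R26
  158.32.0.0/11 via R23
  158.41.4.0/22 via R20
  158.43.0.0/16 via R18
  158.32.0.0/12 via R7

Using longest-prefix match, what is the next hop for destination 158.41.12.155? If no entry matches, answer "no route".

Routes whose prefix contains 158.41.12.155:
  158.32.0.0/11 (158.32.0.0 - 158.63.255.255) -> R23
  158.32.0.0/12 (158.32.0.0 - 158.47.255.255) -> R7
  158.40.0.0/14 (158.40.0.0 - 158.43.255.255) -> R17
  158.40.0.0/15 (158.40.0.0 - 158.41.255.255) -> R28
More-specific entries that do NOT match:
  158.105.12.152/30 (158.105.12.152 - 158.105.12.155) does not contain 158.41.12.155
  158.41.12.0/26 (158.41.12.0 - 158.41.12.63) does not contain 158.41.12.155
  158.41.13.0/24 (158.41.13.0 - 158.41.13.255) does not contain 158.41.12.155
  158.41.8.0/22 (158.41.8.0 - 158.41.11.255) does not contain 158.41.12.155
  158.41.4.0/22 (158.41.4.0 - 158.41.7.255) does not contain 158.41.12.155
  158.43.0.0/16 (158.43.0.0 - 158.43.255.255) does not contain 158.41.12.155
Longest matching prefix is /15 -> next hop R28.

R28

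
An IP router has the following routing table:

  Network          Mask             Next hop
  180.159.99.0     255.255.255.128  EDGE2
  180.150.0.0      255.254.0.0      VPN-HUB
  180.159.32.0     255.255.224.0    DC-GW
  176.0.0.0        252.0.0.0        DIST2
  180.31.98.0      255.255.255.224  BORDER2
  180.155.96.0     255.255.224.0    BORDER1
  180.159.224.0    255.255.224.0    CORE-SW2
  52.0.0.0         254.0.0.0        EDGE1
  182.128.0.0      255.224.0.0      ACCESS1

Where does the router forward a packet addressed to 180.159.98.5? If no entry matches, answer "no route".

no route

No entry's prefix contains 180.159.98.5; there is no default route.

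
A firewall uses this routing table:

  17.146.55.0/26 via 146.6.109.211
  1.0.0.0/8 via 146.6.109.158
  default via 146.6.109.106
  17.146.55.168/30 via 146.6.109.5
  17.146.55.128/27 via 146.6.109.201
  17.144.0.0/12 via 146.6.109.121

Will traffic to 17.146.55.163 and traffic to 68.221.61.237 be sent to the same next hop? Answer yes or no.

17.146.55.163: longest match 17.144.0.0/12 -> 146.6.109.121
68.221.61.237: longest match 0.0.0.0/0 -> 146.6.109.106

no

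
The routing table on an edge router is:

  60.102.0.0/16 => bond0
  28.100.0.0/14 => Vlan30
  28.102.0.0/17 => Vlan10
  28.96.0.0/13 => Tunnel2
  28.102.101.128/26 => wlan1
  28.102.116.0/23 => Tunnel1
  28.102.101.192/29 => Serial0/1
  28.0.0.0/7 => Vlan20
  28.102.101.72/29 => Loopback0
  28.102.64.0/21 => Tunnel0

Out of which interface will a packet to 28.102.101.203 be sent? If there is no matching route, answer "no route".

Vlan10

Routes whose prefix contains 28.102.101.203:
  28.0.0.0/7 (28.0.0.0 - 29.255.255.255) -> Vlan20
  28.96.0.0/13 (28.96.0.0 - 28.103.255.255) -> Tunnel2
  28.100.0.0/14 (28.100.0.0 - 28.103.255.255) -> Vlan30
  28.102.0.0/17 (28.102.0.0 - 28.102.127.255) -> Vlan10
More-specific entries that do NOT match:
  28.102.101.192/29 (28.102.101.192 - 28.102.101.199) does not contain 28.102.101.203
  28.102.101.72/29 (28.102.101.72 - 28.102.101.79) does not contain 28.102.101.203
  28.102.101.128/26 (28.102.101.128 - 28.102.101.191) does not contain 28.102.101.203
  28.102.116.0/23 (28.102.116.0 - 28.102.117.255) does not contain 28.102.101.203
  28.102.64.0/21 (28.102.64.0 - 28.102.71.255) does not contain 28.102.101.203
Longest matching prefix is /17 -> interface Vlan10.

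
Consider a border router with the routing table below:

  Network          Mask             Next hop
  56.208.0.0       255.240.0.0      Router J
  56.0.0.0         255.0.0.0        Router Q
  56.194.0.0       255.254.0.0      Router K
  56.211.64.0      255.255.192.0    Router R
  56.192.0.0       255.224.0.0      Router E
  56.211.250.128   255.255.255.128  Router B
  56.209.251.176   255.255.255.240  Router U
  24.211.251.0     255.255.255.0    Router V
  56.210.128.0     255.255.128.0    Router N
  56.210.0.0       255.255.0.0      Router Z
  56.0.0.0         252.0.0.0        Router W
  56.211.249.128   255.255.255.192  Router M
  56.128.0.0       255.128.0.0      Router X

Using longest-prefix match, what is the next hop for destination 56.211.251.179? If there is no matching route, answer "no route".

Routes whose prefix contains 56.211.251.179:
  56.0.0.0/6 (56.0.0.0 - 59.255.255.255) -> Router W
  56.0.0.0/8 (56.0.0.0 - 56.255.255.255) -> Router Q
  56.128.0.0/9 (56.128.0.0 - 56.255.255.255) -> Router X
  56.192.0.0/11 (56.192.0.0 - 56.223.255.255) -> Router E
  56.208.0.0/12 (56.208.0.0 - 56.223.255.255) -> Router J
More-specific entries that do NOT match:
  56.209.251.176/28 (56.209.251.176 - 56.209.251.191) does not contain 56.211.251.179
  56.211.249.128/26 (56.211.249.128 - 56.211.249.191) does not contain 56.211.251.179
  56.211.250.128/25 (56.211.250.128 - 56.211.250.255) does not contain 56.211.251.179
  24.211.251.0/24 (24.211.251.0 - 24.211.251.255) does not contain 56.211.251.179
  56.211.64.0/18 (56.211.64.0 - 56.211.127.255) does not contain 56.211.251.179
  56.210.128.0/17 (56.210.128.0 - 56.210.255.255) does not contain 56.211.251.179
  56.210.0.0/16 (56.210.0.0 - 56.210.255.255) does not contain 56.211.251.179
  56.194.0.0/15 (56.194.0.0 - 56.195.255.255) does not contain 56.211.251.179
Longest matching prefix is /12 -> next hop Router J.

Router J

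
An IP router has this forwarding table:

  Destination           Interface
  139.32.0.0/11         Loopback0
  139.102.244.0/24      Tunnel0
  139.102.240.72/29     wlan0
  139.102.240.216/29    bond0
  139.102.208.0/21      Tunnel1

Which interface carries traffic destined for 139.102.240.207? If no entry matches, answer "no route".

No entry's prefix contains 139.102.240.207; there is no default route.

no route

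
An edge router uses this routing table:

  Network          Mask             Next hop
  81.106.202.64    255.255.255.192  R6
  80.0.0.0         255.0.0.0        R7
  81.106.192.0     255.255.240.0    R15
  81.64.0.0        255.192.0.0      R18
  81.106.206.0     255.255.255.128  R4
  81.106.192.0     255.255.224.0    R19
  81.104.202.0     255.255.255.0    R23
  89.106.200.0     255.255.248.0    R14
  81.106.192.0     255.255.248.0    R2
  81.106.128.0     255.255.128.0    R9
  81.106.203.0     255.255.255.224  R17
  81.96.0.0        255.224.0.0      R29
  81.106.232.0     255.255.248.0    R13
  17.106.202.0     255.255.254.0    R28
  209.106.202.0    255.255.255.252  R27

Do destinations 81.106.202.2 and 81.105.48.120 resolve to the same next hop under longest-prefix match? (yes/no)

no

81.106.202.2: longest match 81.106.192.0/20 -> R15
81.105.48.120: longest match 81.96.0.0/11 -> R29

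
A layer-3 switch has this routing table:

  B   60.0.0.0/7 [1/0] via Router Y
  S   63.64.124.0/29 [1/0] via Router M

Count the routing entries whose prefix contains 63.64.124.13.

0

No listed prefix contains 63.64.124.13.
Total matching entries: 0.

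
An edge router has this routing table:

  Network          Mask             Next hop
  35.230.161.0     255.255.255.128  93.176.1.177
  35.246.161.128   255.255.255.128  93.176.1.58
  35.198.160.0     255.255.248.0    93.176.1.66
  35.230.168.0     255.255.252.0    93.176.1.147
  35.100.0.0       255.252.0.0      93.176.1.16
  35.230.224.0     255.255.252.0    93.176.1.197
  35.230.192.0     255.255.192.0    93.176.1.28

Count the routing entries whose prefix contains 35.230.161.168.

0

No listed prefix contains 35.230.161.168.
Total matching entries: 0.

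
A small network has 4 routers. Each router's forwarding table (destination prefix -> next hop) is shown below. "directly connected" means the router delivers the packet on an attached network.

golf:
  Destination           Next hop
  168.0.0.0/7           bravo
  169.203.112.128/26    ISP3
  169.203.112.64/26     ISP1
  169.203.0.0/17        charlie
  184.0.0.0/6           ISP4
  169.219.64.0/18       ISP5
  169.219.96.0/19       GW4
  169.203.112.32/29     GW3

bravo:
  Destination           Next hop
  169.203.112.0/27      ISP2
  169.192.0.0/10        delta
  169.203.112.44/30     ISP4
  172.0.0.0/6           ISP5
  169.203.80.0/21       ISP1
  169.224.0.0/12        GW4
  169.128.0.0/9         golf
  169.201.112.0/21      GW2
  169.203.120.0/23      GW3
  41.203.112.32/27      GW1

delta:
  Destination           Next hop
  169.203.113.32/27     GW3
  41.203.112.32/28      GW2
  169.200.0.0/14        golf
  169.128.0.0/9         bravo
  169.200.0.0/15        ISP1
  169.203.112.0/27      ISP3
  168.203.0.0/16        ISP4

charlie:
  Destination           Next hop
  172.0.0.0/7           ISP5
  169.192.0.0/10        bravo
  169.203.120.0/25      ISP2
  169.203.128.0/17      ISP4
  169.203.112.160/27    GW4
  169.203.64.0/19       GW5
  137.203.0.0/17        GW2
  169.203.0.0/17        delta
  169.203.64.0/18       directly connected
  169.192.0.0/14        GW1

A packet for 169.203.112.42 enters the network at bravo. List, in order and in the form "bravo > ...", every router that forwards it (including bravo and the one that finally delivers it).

At bravo: longest match for 169.203.112.42 is 169.192.0.0/10 -> delta
At delta: longest match for 169.203.112.42 is 169.200.0.0/14 -> golf
At golf: longest match for 169.203.112.42 is 169.203.0.0/17 -> charlie
At charlie: longest match for 169.203.112.42 is 169.203.64.0/18 -> directly connected

bravo > delta > golf > charlie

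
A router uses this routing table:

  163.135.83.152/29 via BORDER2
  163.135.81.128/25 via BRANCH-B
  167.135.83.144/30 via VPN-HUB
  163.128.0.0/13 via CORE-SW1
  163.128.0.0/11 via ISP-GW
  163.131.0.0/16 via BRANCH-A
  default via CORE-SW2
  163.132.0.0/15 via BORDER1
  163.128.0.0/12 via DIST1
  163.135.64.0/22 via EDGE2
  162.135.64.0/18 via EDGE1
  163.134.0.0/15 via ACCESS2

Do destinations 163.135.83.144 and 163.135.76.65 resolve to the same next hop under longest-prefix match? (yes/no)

yes

163.135.83.144: longest match 163.134.0.0/15 -> ACCESS2
163.135.76.65: longest match 163.134.0.0/15 -> ACCESS2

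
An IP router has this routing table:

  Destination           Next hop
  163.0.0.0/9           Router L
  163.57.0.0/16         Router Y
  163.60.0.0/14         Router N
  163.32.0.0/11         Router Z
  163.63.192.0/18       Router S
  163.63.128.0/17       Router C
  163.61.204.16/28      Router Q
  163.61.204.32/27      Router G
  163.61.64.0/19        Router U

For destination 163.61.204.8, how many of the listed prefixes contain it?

3

Prefixes containing 163.61.204.8:
  163.0.0.0/9 (163.0.0.0 - 163.127.255.255)
  163.32.0.0/11 (163.32.0.0 - 163.63.255.255)
  163.60.0.0/14 (163.60.0.0 - 163.63.255.255)
Total matching entries: 3.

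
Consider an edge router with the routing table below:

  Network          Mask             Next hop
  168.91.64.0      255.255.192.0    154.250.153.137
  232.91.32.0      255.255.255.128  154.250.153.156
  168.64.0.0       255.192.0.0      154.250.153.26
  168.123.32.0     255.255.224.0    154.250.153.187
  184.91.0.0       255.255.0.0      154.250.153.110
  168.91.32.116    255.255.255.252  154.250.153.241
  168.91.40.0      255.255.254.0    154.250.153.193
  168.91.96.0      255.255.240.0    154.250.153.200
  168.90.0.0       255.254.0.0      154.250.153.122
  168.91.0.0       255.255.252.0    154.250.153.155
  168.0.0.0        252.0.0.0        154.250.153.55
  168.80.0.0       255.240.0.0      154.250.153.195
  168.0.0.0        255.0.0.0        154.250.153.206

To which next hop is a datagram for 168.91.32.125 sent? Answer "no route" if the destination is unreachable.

154.250.153.122

Routes whose prefix contains 168.91.32.125:
  168.0.0.0/6 (168.0.0.0 - 171.255.255.255) -> 154.250.153.55
  168.0.0.0/8 (168.0.0.0 - 168.255.255.255) -> 154.250.153.206
  168.64.0.0/10 (168.64.0.0 - 168.127.255.255) -> 154.250.153.26
  168.80.0.0/12 (168.80.0.0 - 168.95.255.255) -> 154.250.153.195
  168.90.0.0/15 (168.90.0.0 - 168.91.255.255) -> 154.250.153.122
More-specific entries that do NOT match:
  168.91.32.116/30 (168.91.32.116 - 168.91.32.119) does not contain 168.91.32.125
  232.91.32.0/25 (232.91.32.0 - 232.91.32.127) does not contain 168.91.32.125
  168.91.40.0/23 (168.91.40.0 - 168.91.41.255) does not contain 168.91.32.125
  168.91.0.0/22 (168.91.0.0 - 168.91.3.255) does not contain 168.91.32.125
  168.91.96.0/20 (168.91.96.0 - 168.91.111.255) does not contain 168.91.32.125
  168.123.32.0/19 (168.123.32.0 - 168.123.63.255) does not contain 168.91.32.125
  168.91.64.0/18 (168.91.64.0 - 168.91.127.255) does not contain 168.91.32.125
  184.91.0.0/16 (184.91.0.0 - 184.91.255.255) does not contain 168.91.32.125
Longest matching prefix is /15 -> next hop 154.250.153.122.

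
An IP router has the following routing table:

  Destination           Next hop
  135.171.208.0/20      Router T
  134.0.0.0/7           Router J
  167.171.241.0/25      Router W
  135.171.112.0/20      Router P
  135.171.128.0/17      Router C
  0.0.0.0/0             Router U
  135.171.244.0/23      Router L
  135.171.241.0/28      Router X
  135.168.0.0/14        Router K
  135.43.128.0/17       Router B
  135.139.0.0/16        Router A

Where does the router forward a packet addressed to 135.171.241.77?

Routes whose prefix contains 135.171.241.77:
  0.0.0.0/0 (default, matches everything) -> Router U
  134.0.0.0/7 (134.0.0.0 - 135.255.255.255) -> Router J
  135.168.0.0/14 (135.168.0.0 - 135.171.255.255) -> Router K
  135.171.128.0/17 (135.171.128.0 - 135.171.255.255) -> Router C
More-specific entries that do NOT match:
  135.171.241.0/28 (135.171.241.0 - 135.171.241.15) does not contain 135.171.241.77
  167.171.241.0/25 (167.171.241.0 - 167.171.241.127) does not contain 135.171.241.77
  135.171.244.0/23 (135.171.244.0 - 135.171.245.255) does not contain 135.171.241.77
  135.171.208.0/20 (135.171.208.0 - 135.171.223.255) does not contain 135.171.241.77
  135.171.112.0/20 (135.171.112.0 - 135.171.127.255) does not contain 135.171.241.77
Longest matching prefix is /17 -> next hop Router C.

Router C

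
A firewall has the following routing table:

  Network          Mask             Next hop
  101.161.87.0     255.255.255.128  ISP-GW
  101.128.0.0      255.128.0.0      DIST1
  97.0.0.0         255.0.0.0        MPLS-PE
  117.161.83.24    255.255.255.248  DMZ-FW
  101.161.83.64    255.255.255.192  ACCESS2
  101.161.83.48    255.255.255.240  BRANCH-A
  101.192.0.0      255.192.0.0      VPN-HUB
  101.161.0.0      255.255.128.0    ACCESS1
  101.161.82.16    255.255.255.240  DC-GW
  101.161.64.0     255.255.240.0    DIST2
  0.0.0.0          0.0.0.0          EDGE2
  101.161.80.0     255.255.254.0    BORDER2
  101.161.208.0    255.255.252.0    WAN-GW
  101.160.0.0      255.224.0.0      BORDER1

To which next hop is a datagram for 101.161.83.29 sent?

ACCESS1

Routes whose prefix contains 101.161.83.29:
  0.0.0.0/0 (default, matches everything) -> EDGE2
  101.128.0.0/9 (101.128.0.0 - 101.255.255.255) -> DIST1
  101.160.0.0/11 (101.160.0.0 - 101.191.255.255) -> BORDER1
  101.161.0.0/17 (101.161.0.0 - 101.161.127.255) -> ACCESS1
More-specific entries that do NOT match:
  117.161.83.24/29 (117.161.83.24 - 117.161.83.31) does not contain 101.161.83.29
  101.161.83.48/28 (101.161.83.48 - 101.161.83.63) does not contain 101.161.83.29
  101.161.82.16/28 (101.161.82.16 - 101.161.82.31) does not contain 101.161.83.29
  101.161.83.64/26 (101.161.83.64 - 101.161.83.127) does not contain 101.161.83.29
  101.161.87.0/25 (101.161.87.0 - 101.161.87.127) does not contain 101.161.83.29
  101.161.80.0/23 (101.161.80.0 - 101.161.81.255) does not contain 101.161.83.29
  101.161.208.0/22 (101.161.208.0 - 101.161.211.255) does not contain 101.161.83.29
  101.161.64.0/20 (101.161.64.0 - 101.161.79.255) does not contain 101.161.83.29
Longest matching prefix is /17 -> next hop ACCESS1.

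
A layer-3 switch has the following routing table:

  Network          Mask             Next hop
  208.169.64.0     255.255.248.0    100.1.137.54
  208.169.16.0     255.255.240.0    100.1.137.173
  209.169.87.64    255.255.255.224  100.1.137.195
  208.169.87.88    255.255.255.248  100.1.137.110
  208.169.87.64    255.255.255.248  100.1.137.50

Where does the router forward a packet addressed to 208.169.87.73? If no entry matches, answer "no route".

No entry's prefix contains 208.169.87.73; there is no default route.

no route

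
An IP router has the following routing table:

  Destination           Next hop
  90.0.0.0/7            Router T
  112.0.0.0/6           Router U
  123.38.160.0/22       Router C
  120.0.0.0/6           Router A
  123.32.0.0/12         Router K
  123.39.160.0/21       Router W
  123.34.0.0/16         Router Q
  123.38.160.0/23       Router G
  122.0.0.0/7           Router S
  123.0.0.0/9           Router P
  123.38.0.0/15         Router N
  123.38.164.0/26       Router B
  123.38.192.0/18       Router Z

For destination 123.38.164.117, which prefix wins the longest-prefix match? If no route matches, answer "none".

123.38.0.0/15

Entries matching 123.38.164.117:
  120.0.0.0/6 (120.0.0.0 - 123.255.255.255)
  122.0.0.0/7 (122.0.0.0 - 123.255.255.255)
  123.0.0.0/9 (123.0.0.0 - 123.127.255.255)
  123.32.0.0/12 (123.32.0.0 - 123.47.255.255)
  123.38.0.0/15 (123.38.0.0 - 123.39.255.255)
Most specific is 123.38.0.0/15.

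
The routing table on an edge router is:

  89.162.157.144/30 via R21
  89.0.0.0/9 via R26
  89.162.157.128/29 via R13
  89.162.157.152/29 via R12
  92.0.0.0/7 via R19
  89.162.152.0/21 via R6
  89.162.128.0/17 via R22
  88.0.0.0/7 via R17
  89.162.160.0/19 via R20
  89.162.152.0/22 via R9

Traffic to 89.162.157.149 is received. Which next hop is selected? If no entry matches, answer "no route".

Routes whose prefix contains 89.162.157.149:
  88.0.0.0/7 (88.0.0.0 - 89.255.255.255) -> R17
  89.162.128.0/17 (89.162.128.0 - 89.162.255.255) -> R22
  89.162.152.0/21 (89.162.152.0 - 89.162.159.255) -> R6
More-specific entries that do NOT match:
  89.162.157.144/30 (89.162.157.144 - 89.162.157.147) does not contain 89.162.157.149
  89.162.157.128/29 (89.162.157.128 - 89.162.157.135) does not contain 89.162.157.149
  89.162.157.152/29 (89.162.157.152 - 89.162.157.159) does not contain 89.162.157.149
  89.162.152.0/22 (89.162.152.0 - 89.162.155.255) does not contain 89.162.157.149
Longest matching prefix is /21 -> next hop R6.

R6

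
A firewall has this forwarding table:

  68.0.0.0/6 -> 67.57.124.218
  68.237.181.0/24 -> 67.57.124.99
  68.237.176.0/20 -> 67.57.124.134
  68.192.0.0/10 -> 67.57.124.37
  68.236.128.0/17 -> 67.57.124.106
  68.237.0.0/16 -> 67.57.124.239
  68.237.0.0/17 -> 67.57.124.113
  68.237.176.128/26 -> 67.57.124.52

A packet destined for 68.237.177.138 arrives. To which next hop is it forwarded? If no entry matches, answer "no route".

Routes whose prefix contains 68.237.177.138:
  68.0.0.0/6 (68.0.0.0 - 71.255.255.255) -> 67.57.124.218
  68.192.0.0/10 (68.192.0.0 - 68.255.255.255) -> 67.57.124.37
  68.237.0.0/16 (68.237.0.0 - 68.237.255.255) -> 67.57.124.239
  68.237.176.0/20 (68.237.176.0 - 68.237.191.255) -> 67.57.124.134
More-specific entries that do NOT match:
  68.237.176.128/26 (68.237.176.128 - 68.237.176.191) does not contain 68.237.177.138
  68.237.181.0/24 (68.237.181.0 - 68.237.181.255) does not contain 68.237.177.138
Longest matching prefix is /20 -> next hop 67.57.124.134.

67.57.124.134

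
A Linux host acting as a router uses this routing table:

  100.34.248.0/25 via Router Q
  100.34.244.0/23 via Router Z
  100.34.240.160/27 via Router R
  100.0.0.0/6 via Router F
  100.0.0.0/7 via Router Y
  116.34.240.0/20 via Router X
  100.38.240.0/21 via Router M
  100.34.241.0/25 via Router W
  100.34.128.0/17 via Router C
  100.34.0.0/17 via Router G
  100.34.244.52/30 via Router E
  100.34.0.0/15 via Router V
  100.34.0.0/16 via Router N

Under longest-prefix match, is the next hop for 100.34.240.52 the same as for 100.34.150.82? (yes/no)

yes

100.34.240.52: longest match 100.34.128.0/17 -> Router C
100.34.150.82: longest match 100.34.128.0/17 -> Router C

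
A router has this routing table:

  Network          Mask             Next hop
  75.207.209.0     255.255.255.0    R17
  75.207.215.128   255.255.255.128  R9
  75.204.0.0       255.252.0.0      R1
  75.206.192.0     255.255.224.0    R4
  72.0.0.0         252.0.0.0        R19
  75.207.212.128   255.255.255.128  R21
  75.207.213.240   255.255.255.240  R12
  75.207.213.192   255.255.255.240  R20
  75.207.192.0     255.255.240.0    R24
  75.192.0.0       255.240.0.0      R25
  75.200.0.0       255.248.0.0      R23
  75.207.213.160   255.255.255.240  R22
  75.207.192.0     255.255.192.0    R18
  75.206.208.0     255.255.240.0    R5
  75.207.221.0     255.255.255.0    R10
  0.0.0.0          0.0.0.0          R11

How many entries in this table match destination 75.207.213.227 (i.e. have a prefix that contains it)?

Prefixes containing 75.207.213.227:
  0.0.0.0/0 (default, matches everything)
  72.0.0.0/6 (72.0.0.0 - 75.255.255.255)
  75.192.0.0/12 (75.192.0.0 - 75.207.255.255)
  75.200.0.0/13 (75.200.0.0 - 75.207.255.255)
  75.204.0.0/14 (75.204.0.0 - 75.207.255.255)
  75.207.192.0/18 (75.207.192.0 - 75.207.255.255)
Total matching entries: 6.

6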